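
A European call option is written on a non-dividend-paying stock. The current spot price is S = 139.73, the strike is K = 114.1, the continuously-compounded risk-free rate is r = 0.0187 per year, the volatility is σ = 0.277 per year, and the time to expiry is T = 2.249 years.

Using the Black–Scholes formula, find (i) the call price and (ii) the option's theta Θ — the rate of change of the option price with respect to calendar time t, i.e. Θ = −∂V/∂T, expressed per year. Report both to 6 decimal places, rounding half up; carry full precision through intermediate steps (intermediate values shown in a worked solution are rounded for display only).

price = 39.046470
Θ = -5.074825

σ√T = 0.277·√2.249 = 0.415408
d₁ = (ln(S/K) + (r+σ²/2)T) / (σ√T) = (ln(139.73/114.1) + (0.0187+0.277²/2)·2.249) / 0.415408 = (0.202637 + 0.128338) / 0.415408 = 0.796747
d₂ = d₁ − σ√T = 0.796747 − 0.415408 = 0.381339
e^{−rT} = e^{−0.0187·2.249} = 0.958816
N(d₁) = 0.787201,  N(d₂) = 0.648524
Call price V = S·N(d₁) − K·e^{−rT}·N(d₂) = 109.995596 − 70.949126 = 39.046470
φ(d₁) = (1/√(2π))·e^{−d₁²/2} = 0.290445
Θ = −S·φ(d₁)·σ/(2√T) − r·K·e^{−rT}·N(d₂) = −3.748077 − 1.326749 = -5.074825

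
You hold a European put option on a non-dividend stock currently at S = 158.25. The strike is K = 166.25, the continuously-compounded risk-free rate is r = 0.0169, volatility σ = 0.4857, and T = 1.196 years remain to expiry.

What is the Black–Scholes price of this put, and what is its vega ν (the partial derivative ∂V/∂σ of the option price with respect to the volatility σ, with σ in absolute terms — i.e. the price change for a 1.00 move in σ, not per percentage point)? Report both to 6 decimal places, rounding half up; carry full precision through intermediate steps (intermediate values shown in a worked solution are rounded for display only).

price = 36.019484
ν = 67.525961

σ√T = 0.4857·√1.196 = 0.531170
d₁ = (ln(S/K) + (r+σ²/2)T) / (σ√T) = (ln(158.25/166.25) + (0.0169+0.4857²/2)·1.196) / 0.531170 = (-0.049317 + 0.161283) / 0.531170 = 0.210792
d₂ = d₁ − σ√T = 0.210792 − 0.531170 = -0.320378
e^{−rT} = e^{−0.0169·1.196} = 0.979991
N(−d₁) = 0.416525,  N(−d₂) = 0.625659
Put price V = K·e^{−rT}·N(−d₂) − S·N(−d₁) = 101.934505 − 65.915020 = 36.019484
φ(d₁) = (1/√(2π))·e^{−d₁²/2} = 0.390177
ν = S·φ(d₁)·√T = 67.525961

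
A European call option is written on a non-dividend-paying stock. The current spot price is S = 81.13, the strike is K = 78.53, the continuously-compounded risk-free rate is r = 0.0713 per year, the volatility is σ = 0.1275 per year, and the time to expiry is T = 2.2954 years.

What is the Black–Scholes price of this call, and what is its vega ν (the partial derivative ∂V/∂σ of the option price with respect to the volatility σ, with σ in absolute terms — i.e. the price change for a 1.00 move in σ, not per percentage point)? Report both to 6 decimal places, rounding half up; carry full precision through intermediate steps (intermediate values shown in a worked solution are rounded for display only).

σ√T = 0.1275·√2.2954 = 0.193170
d₁ = (ln(S/K) + (r+σ²/2)T) / (σ√T) = (ln(81.13/78.53) + (0.0713+0.1275²/2)·2.2954) / 0.193170 = (0.032572 + 0.182319) / 0.193170 = 1.112448
d₂ = d₁ − σ√T = 1.112448 − 0.193170 = 0.919278
e^{−rT} = e^{−0.0713·2.2954} = 0.849029
N(d₁) = 0.867027,  N(d₂) = 0.821025
Call price V = S·N(d₁) − K·e^{−rT}·N(d₂) = 70.341916 − 54.741214 = 15.600702
φ(d₁) = (1/√(2π))·e^{−d₁²/2} = 0.214873
ν = S·φ(d₁)·√T = 26.411451

price = 15.600702
ν = 26.411451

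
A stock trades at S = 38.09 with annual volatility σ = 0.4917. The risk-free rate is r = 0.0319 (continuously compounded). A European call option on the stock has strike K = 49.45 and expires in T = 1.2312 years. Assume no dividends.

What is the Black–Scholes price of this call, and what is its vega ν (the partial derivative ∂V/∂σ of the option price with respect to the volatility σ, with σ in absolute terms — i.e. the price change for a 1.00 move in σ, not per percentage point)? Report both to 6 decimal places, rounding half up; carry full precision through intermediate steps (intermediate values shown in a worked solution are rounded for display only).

σ√T = 0.4917·√1.2312 = 0.545588
d₁ = (ln(S/K) + (r+σ²/2)T) / (σ√T) = (ln(38.09/49.45) + (0.0319+0.4917²/2)·1.2312) / 0.545588 = (-0.261010 + 0.188108) / 0.545588 = -0.133621
d₂ = d₁ − σ√T = -0.133621 − 0.545588 = -0.679209
e^{−rT} = e^{−0.0319·1.2312} = 0.961486
N(d₁) = 0.446851,  N(d₂) = 0.248503
Call price V = S·N(d₁) − K·e^{−rT}·N(d₂) = 17.020557 − 11.815185 = 5.205372
φ(d₁) = (1/√(2π))·e^{−d₁²/2} = 0.395397
ν = S·φ(d₁)·√T = 16.711224

price = 5.205372
ν = 16.711224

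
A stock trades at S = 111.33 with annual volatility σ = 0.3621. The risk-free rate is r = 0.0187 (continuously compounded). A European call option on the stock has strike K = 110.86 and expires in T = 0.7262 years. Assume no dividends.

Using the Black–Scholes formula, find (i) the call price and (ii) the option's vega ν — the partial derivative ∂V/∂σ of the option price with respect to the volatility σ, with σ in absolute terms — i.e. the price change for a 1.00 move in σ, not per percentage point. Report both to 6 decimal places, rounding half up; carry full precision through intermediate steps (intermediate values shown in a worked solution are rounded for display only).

price = 14.535330
ν = 37.007559

σ√T = 0.3621·√0.7262 = 0.308572
d₁ = (ln(S/K) + (r+σ²/2)T) / (σ√T) = (ln(111.33/110.86) + (0.0187+0.3621²/2)·0.7262) / 0.308572 = (0.004231 + 0.061188) / 0.308572 = 0.212005
d₂ = d₁ − σ√T = 0.212005 − 0.308572 = -0.096567
e^{−rT} = e^{−0.0187·0.7262} = 0.986512
N(d₁) = 0.583949,  N(d₂) = 0.461535
Call price V = S·N(d₁) − K·e^{−rT}·N(d₂) = 65.010993 − 50.475663 = 14.535330
φ(d₁) = (1/√(2π))·e^{−d₁²/2} = 0.390077
ν = S·φ(d₁)·√T = 37.007559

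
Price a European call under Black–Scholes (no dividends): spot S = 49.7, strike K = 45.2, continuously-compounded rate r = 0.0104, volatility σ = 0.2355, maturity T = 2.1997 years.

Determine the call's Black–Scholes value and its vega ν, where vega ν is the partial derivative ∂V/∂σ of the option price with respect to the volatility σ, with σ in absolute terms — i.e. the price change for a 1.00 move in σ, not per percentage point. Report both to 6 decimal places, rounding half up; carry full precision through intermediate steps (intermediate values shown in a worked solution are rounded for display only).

σ√T = 0.2355·√2.1997 = 0.349279
d₁ = (ln(S/K) + (r+σ²/2)T) / (σ√T) = (ln(49.7/45.2) + (0.0104+0.2355²/2)·2.1997) / 0.349279 = (0.094908 + 0.083875) / 0.349279 = 0.511862
d₂ = d₁ − σ√T = 0.511862 − 0.349279 = 0.162583
e^{−rT} = e^{−0.0104·2.1997} = 0.977383
N(d₁) = 0.695626,  N(d₂) = 0.564577
Call price V = S·N(d₁) − K·e^{−rT}·N(d₂) = 34.572621 − 24.941694 = 9.630927
φ(d₁) = (1/√(2π))·e^{−d₁²/2} = 0.349959
ν = S·φ(d₁)·√T = 25.796159

price = 9.630927
ν = 25.796159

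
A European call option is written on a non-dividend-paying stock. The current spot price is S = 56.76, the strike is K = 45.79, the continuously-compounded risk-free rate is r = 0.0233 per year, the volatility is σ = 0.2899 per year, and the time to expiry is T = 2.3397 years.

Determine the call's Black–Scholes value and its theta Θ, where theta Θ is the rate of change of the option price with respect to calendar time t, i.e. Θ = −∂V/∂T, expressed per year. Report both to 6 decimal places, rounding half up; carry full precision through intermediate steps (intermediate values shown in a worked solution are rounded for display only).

σ√T = 0.2899·√2.3397 = 0.443433
d₁ = (ln(S/K) + (r+σ²/2)T) / (σ√T) = (ln(56.76/45.79) + (0.0233+0.2899²/2)·2.3397) / 0.443433 = (0.214766 + 0.152832) / 0.443433 = 0.828981
d₂ = d₁ − σ√T = 0.828981 − 0.443433 = 0.385547
e^{−rT} = e^{−0.0233·2.3397} = 0.946944
N(d₁) = 0.796442,  N(d₂) = 0.650084
Call price V = S·N(d₁) − K·e^{−rT}·N(d₂) = 45.206068 − 28.188022 = 17.018046
φ(d₁) = (1/√(2π))·e^{−d₁²/2} = 0.282934
Θ = −S·φ(d₁)·σ/(2√T) − r·K·e^{−rT}·N(d₂) = −1.521826 − 0.656781 = -2.178607

price = 17.018046
Θ = -2.178607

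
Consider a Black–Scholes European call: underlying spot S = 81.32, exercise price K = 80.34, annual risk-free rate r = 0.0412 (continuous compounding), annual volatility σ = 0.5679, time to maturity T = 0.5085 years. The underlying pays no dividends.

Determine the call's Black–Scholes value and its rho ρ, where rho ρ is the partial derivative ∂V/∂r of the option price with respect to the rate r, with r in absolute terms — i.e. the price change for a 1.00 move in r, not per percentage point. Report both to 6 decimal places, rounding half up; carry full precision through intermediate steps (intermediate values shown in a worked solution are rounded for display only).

price = 14.201398
ρ = 18.079508

σ√T = 0.5679·√0.5085 = 0.404965
d₁ = (ln(S/K) + (r+σ²/2)T) / (σ√T) = (ln(81.32/80.34) + (0.0412+0.5679²/2)·0.5085) / 0.404965 = (0.012124 + 0.102948) / 0.404965 = 0.284155
d₂ = d₁ − σ√T = 0.284155 − 0.404965 = -0.120810
e^{−rT} = e^{−0.0412·0.5085} = 0.979268
N(d₁) = 0.611854,  N(d₂) = 0.451921
Call price V = S·N(d₁) − K·e^{−rT}·N(d₂) = 49.755987 − 35.554588 = 14.201398
ρ = K·T·e^{−rT}·N(d₂) = 18.079508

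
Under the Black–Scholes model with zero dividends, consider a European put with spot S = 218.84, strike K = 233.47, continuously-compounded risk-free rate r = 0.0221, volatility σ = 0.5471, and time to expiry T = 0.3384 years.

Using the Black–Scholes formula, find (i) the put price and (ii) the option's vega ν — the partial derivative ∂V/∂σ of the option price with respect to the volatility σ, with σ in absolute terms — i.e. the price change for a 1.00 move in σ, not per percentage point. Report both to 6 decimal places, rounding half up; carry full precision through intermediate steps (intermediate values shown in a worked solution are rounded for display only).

price = 35.384167
ν = 50.776044

σ√T = 0.5471·√0.3384 = 0.318260
d₁ = (ln(S/K) + (r+σ²/2)T) / (σ√T) = (ln(218.84/233.47) + (0.0221+0.5471²/2)·0.3384) / 0.318260 = (-0.064713 + 0.058123) / 0.318260 = -0.020704
d₂ = d₁ − σ√T = -0.020704 − 0.318260 = -0.338964
e^{−rT} = e^{−0.0221·0.3384} = 0.992549
N(−d₁) = 0.508259,  N(−d₂) = 0.632682
Put price V = K·e^{−rT}·N(−d₂) − S·N(−d₁) = 146.611633 − 111.227466 = 35.384167
φ(d₁) = (1/√(2π))·e^{−d₁²/2} = 0.398857
ν = S·φ(d₁)·√T = 50.776044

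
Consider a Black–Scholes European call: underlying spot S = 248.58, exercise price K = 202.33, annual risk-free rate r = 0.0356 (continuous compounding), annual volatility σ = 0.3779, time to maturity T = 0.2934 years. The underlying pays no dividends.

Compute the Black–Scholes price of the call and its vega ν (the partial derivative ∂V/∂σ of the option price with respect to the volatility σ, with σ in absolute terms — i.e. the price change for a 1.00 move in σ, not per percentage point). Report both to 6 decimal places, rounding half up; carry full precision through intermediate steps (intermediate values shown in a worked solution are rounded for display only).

σ√T = 0.3779·√0.2934 = 0.204695
d₁ = (ln(S/K) + (r+σ²/2)T) / (σ√T) = (ln(248.58/202.33) + (0.0356+0.3779²/2)·0.2934) / 0.204695 = (0.205865 + 0.031395) / 0.204695 = 1.159090
d₂ = d₁ − σ√T = 1.159090 − 0.204695 = 0.954395
e^{−rT} = e^{−0.0356·0.2934} = 0.989609
N(d₁) = 0.876790,  N(d₂) = 0.830058
Call price V = S·N(d₁) − K·e^{−rT}·N(d₂) = 217.952510 − 166.200589 = 51.751921
φ(d₁) = (1/√(2π))·e^{−d₁²/2} = 0.203786
ν = S·φ(d₁)·√T = 27.439193

price = 51.751921
ν = 27.439193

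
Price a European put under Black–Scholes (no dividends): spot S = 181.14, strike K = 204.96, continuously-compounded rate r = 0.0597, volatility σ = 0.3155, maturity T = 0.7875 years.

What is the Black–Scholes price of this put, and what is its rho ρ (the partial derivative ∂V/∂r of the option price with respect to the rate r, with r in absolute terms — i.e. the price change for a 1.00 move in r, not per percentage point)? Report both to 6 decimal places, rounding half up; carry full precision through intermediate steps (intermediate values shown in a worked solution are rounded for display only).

price = 28.945079
ρ = -101.684762

σ√T = 0.3155·√0.7875 = 0.279978
d₁ = (ln(S/K) + (r+σ²/2)T) / (σ√T) = (ln(181.14/204.96) + (0.0597+0.3155²/2)·0.7875) / 0.279978 = (-0.123545 + 0.086208) / 0.279978 = -0.133356
d₂ = d₁ − σ√T = -0.133356 − 0.279978 = -0.413335
e^{−rT} = e^{−0.0597·0.7875} = 0.954074
N(−d₁) = 0.553044,  N(−d₂) = 0.660319
Put price V = K·e^{−rT}·N(−d₂) − S·N(−d₁) = 129.123507 − 100.178428 = 28.945079
ρ = −K·T·e^{−rT}·N(−d₂) = -101.684762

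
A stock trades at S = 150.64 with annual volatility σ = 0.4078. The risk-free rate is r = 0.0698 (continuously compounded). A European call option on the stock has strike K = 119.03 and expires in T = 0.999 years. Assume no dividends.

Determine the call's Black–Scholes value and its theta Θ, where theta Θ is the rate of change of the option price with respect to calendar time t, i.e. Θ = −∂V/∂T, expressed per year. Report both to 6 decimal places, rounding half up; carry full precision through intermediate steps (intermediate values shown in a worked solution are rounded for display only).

price = 46.471618
Θ = -13.267006

σ√T = 0.4078·√0.999 = 0.407596
d₁ = (ln(S/K) + (r+σ²/2)T) / (σ√T) = (ln(150.64/119.03) + (0.0698+0.4078²/2)·0.999) / 0.407596 = (0.235517 + 0.152797) / 0.407596 = 0.952695
d₂ = d₁ − σ√T = 0.952695 − 0.407596 = 0.545099
e^{−rT} = e^{−0.0698·0.999} = 0.932645
N(d₁) = 0.829628,  N(d₂) = 0.707157
Call price V = S·N(d₁) − K·e^{−rT}·N(d₂) = 124.975122 − 78.503504 = 46.471618
φ(d₁) = (1/√(2π))·e^{−d₁²/2} = 0.253408
Θ = −S·φ(d₁)·σ/(2√T) − r·K·e^{−rT}·N(d₂) = −7.787462 − 5.479545 = -13.267006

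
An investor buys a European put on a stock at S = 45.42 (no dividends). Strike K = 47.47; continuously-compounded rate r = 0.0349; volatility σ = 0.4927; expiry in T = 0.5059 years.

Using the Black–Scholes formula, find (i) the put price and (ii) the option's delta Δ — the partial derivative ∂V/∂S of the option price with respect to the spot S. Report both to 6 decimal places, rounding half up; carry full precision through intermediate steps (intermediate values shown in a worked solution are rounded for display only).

price = 7.030135
Δ = -0.460318

σ√T = 0.4927·√0.5059 = 0.350441
d₁ = (ln(S/K) + (r+σ²/2)T) / (σ√T) = (ln(45.42/47.47) + (0.0349+0.4927²/2)·0.5059) / 0.350441 = (-0.044145 + 0.079060) / 0.350441 = 0.099631
d₂ = d₁ − σ√T = 0.099631 − 0.350441 = -0.250810
e^{−rT} = e^{−0.0349·0.5059} = 0.982499
N(−d₁) = 0.460318,  N(−d₂) = 0.599019
Put price V = K·e^{−rT}·N(−d₂) − S·N(−d₁) = 27.937799 − 20.907664 = 7.030135
Δ = −N(−d₁) = -0.460318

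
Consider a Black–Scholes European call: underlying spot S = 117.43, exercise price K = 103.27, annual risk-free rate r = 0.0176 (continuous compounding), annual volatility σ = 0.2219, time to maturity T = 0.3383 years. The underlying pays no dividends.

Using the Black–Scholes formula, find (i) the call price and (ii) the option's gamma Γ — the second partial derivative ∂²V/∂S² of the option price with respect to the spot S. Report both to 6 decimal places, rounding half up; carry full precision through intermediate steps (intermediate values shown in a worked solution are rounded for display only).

price = 15.861377
Γ = 0.014275

σ√T = 0.2219·√0.3383 = 0.129065
d₁ = (ln(S/K) + (r+σ²/2)T) / (σ√T) = (ln(117.43/103.27) + (0.0176+0.2219²/2)·0.3383) / 0.129065 = (0.128495 + 0.014283) / 0.129065 = 1.106253
d₂ = d₁ − σ√T = 1.106253 − 0.129065 = 0.977188
e^{−rT} = e^{−0.0176·0.3383} = 0.994064
N(d₁) = 0.865691,  N(d₂) = 0.835762
Call price V = S·N(d₁) − K·e^{−rT}·N(d₂) = 101.658145 − 85.796768 = 15.861377
φ(d₁) = (1/√(2π))·e^{−d₁²/2} = 0.216355
Γ = φ(d₁) / (S·σ·√T) = 0.014275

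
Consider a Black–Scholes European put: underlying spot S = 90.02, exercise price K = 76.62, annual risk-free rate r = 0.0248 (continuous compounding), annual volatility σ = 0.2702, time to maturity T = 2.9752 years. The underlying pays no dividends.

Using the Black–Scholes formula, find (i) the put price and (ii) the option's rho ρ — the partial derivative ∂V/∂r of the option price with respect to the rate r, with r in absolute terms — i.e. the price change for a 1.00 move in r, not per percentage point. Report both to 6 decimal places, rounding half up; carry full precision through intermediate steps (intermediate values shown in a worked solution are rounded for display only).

σ√T = 0.2702·√2.9752 = 0.466062
d₁ = (ln(S/K) + (r+σ²/2)T) / (σ√T) = (ln(90.02/76.62) + (0.0248+0.2702²/2)·2.9752) / 0.466062 = (0.161174 + 0.182392) / 0.466062 = 0.737167
d₂ = d₁ − σ√T = 0.737167 − 0.466062 = 0.271106
e^{−rT} = e^{−0.0248·2.9752} = 0.928871
N(−d₁) = 0.230510,  N(−d₂) = 0.393155
Put price V = K·e^{−rT}·N(−d₂) − S·N(−d₁) = 27.980886 − 20.750538 = 7.230347
ρ = −K·T·e^{−rT}·N(−d₂) = -83.248731

price = 7.230347
ρ = -83.248731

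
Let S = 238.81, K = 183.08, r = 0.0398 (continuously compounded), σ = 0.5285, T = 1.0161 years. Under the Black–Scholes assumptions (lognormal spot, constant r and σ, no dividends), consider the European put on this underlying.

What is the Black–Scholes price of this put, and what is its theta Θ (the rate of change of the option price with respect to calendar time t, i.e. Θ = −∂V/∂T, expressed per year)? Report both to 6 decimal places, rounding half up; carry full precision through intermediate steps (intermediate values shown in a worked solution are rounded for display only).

price = 18.823355
Θ = -14.882714

σ√T = 0.5285·√1.0161 = 0.532737
d₁ = (ln(S/K) + (r+σ²/2)T) / (σ√T) = (ln(238.81/183.08) + (0.0398+0.5285²/2)·1.0161) / 0.532737 = (0.265745 + 0.182345) / 0.532737 = 0.841109
d₂ = d₁ − σ√T = 0.841109 − 0.532737 = 0.308372
e^{−rT} = e^{−0.0398·1.0161} = 0.960366
N(−d₁) = 0.200143,  N(−d₂) = 0.378900
Put price V = K·e^{−rT}·N(−d₂) − S·N(−d₁) = 66.619590 − 47.796235 = 18.823355
φ(d₁) = (1/√(2π))·e^{−d₁²/2} = 0.280083
Θ = −S·φ(d₁)·σ/(2√T) + r·K·e^{−rT}·N(−d₂) = −17.534174 + 2.651460 = -14.882714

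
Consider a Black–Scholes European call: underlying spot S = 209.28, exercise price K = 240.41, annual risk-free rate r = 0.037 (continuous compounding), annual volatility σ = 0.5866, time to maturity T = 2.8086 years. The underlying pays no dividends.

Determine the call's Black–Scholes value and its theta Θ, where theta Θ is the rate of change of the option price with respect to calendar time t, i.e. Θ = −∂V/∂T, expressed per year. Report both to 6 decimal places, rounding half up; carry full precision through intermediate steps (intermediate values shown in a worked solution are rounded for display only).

σ√T = 0.5866·√2.8086 = 0.983076
d₁ = (ln(S/K) + (r+σ²/2)T) / (σ√T) = (ln(209.28/240.41) + (0.037+0.5866²/2)·2.8086) / 0.983076 = (-0.138673 + 0.587137) / 0.983076 = 0.456185
d₂ = d₁ − σ√T = 0.456185 − 0.983076 = -0.526891
e^{−rT} = e^{−0.037·2.8086} = 0.901299
N(d₁) = 0.675872,  N(d₂) = 0.299135
Call price V = S·N(d₁) − K·e^{−rT}·N(d₂) = 141.446396 − 64.816901 = 76.629495
φ(d₁) = (1/√(2π))·e^{−d₁²/2} = 0.359518
Θ = −S·φ(d₁)·σ/(2√T) − r·K·e^{−rT}·N(d₂) = −13.167870 − 2.398225 = -15.566095

price = 76.629495
Θ = -15.566095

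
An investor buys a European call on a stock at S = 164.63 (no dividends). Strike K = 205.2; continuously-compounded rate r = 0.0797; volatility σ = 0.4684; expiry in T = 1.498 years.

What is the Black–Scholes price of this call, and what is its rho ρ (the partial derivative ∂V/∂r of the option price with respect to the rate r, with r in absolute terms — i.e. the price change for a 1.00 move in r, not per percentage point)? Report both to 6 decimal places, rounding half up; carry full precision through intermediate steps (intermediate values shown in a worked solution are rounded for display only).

σ√T = 0.4684·√1.498 = 0.573288
d₁ = (ln(S/K) + (r+σ²/2)T) / (σ√T) = (ln(164.63/205.2) + (0.0797+0.4684²/2)·1.498) / 0.573288 = (-0.220285 + 0.283720) / 0.573288 = 0.110652
d₂ = d₁ − σ√T = 0.110652 − 0.573288 = -0.462636
e^{−rT} = e^{−0.0797·1.498} = 0.887461
N(d₁) = 0.544054,  N(d₂) = 0.321813
Call price V = S·N(d₁) − K·e^{−rT}·N(d₂) = 89.567594 − 58.604356 = 30.963238
ρ = K·T·e^{−rT}·N(d₂) = 87.789325

price = 30.963238
ρ = 87.789325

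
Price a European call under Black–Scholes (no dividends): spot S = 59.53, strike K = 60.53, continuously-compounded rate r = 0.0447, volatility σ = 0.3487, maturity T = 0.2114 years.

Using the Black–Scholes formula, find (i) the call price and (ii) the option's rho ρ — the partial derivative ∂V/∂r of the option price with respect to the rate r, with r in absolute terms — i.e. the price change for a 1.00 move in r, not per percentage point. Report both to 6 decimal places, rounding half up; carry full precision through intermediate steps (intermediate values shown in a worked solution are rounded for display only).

σ√T = 0.3487·√0.2114 = 0.160326
d₁ = (ln(S/K) + (r+σ²/2)T) / (σ√T) = (ln(59.53/60.53) + (0.0447+0.3487²/2)·0.2114) / 0.160326 = (-0.016659 + 0.022302) / 0.160326 = 0.035198
d₂ = d₁ − σ√T = 0.035198 − 0.160326 = -0.125129
e^{−rT} = e^{−0.0447·0.2114} = 0.990595
N(d₁) = 0.514039,  N(d₂) = 0.450211
Call price V = S·N(d₁) − K·e^{−rT}·N(d₂) = 30.600737 − 26.994965 = 3.605772
ρ = K·T·e^{−rT}·N(d₂) = 5.706736

price = 3.605772
ρ = 5.706736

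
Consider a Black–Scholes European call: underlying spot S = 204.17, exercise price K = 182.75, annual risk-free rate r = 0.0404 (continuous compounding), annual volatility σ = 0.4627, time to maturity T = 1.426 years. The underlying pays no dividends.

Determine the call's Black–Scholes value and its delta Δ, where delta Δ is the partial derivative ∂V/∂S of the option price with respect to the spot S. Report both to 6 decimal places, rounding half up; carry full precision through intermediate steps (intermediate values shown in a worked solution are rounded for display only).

price = 58.657263
Δ = 0.719422

σ√T = 0.4627·√1.426 = 0.552534
d₁ = (ln(S/K) + (r+σ²/2)T) / (σ√T) = (ln(204.17/182.75) + (0.0404+0.4627²/2)·1.426) / 0.552534 = (0.110834 + 0.210257) / 0.552534 = 0.581125
d₂ = d₁ − σ√T = 0.581125 − 0.552534 = 0.028590
e^{−rT} = e^{−0.0404·1.426} = 0.944018
N(d₁) = 0.719422,  N(d₂) = 0.511404
Call price V = S·N(d₁) − K·e^{−rT}·N(d₂) = 146.884351 − 88.227088 = 58.657263
Δ = N(d₁) = 0.719422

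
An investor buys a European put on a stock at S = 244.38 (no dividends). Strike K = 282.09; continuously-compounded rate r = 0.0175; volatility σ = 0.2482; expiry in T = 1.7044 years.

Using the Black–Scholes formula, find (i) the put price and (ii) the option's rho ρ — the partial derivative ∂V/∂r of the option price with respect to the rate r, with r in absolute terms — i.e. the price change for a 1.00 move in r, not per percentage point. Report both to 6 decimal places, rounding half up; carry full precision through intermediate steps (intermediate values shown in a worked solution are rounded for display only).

price = 50.067584
ρ = -324.782596

σ√T = 0.2482·√1.7044 = 0.324032
d₁ = (ln(S/K) + (r+σ²/2)T) / (σ√T) = (ln(244.38/282.09) + (0.0175+0.2482²/2)·1.7044) / 0.324032 = (-0.143502 + 0.082325) / 0.324032 = -0.188798
d₂ = d₁ − σ√T = -0.188798 − 0.324032 = -0.512830
e^{−rT} = e^{−0.0175·1.7044} = 0.970613
N(−d₁) = 0.574874,  N(−d₂) = 0.695965
Put price V = K·e^{−rT}·N(−d₂) − S·N(−d₁) = 190.555384 − 140.487800 = 50.067584
ρ = −K·T·e^{−rT}·N(−d₂) = -324.782596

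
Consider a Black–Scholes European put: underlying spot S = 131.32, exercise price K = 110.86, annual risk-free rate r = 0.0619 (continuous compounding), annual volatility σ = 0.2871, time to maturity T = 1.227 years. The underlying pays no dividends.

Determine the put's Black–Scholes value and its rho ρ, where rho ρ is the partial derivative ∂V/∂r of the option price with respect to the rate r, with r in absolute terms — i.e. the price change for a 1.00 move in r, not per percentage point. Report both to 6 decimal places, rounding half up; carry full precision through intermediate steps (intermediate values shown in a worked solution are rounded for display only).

price = 4.634648
ρ = -34.058438

σ√T = 0.2871·√1.227 = 0.318021
d₁ = (ln(S/K) + (r+σ²/2)T) / (σ√T) = (ln(131.32/110.86) + (0.0619+0.2871²/2)·1.227) / 0.318021 = (0.169369 + 0.126520) / 0.318021 = 0.930407
d₂ = d₁ − σ√T = 0.930407 − 0.318021 = 0.612387
e^{−rT} = e^{−0.0619·1.227} = 0.926861
N(−d₁) = 0.176080,  N(−d₂) = 0.270141
Put price V = K·e^{−rT}·N(−d₂) − S·N(−d₁) = 27.757488 − 23.122840 = 4.634648
ρ = −K·T·e^{−rT}·N(−d₂) = -34.058438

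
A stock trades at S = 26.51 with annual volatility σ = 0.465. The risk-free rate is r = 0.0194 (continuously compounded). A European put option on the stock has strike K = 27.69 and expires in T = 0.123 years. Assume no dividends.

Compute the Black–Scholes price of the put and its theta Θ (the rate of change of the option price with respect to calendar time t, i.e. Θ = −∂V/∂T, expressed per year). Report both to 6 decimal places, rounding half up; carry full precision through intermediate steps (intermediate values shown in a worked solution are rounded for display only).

σ√T = 0.465·√0.123 = 0.163082
d₁ = (ln(S/K) + (r+σ²/2)T) / (σ√T) = (ln(26.51/27.69) + (0.0194+0.465²/2)·0.123) / 0.163082 = (-0.043549 + 0.015684) / 0.163082 = -0.170867
d₂ = d₁ − σ√T = -0.170867 − 0.163082 = -0.333949
e^{−rT} = e^{−0.0194·0.123} = 0.997617
N(−d₁) = 0.567836,  N(−d₂) = 0.630791
Put price V = K·e^{−rT}·N(−d₂) − S·N(−d₁) = 17.424970 − 15.053327 = 2.371643
φ(d₁) = (1/√(2π))·e^{−d₁²/2} = 0.393161
Θ = −S·φ(d₁)·σ/(2√T) + r·K·e^{−rT}·N(−d₂) = −6.909561 + 0.338044 = -6.571517

price = 2.371643
Θ = -6.571517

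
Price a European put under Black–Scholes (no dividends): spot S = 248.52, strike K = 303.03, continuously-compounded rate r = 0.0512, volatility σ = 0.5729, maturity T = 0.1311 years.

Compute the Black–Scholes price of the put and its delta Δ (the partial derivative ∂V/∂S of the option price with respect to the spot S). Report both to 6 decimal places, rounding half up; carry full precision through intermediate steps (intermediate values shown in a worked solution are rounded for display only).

σ√T = 0.5729·√0.1311 = 0.207434
d₁ = (ln(S/K) + (r+σ²/2)T) / (σ√T) = (ln(248.52/303.03) + (0.0512+0.5729²/2)·0.1311) / 0.207434 = (-0.198308 + 0.028227) / 0.207434 = -0.819931
d₂ = d₁ − σ√T = -0.819931 − 0.207434 = -1.027365
e^{−rT} = e^{−0.0512·0.1311} = 0.993310
N(−d₁) = 0.793872,  N(−d₂) = 0.847876
Put price V = K·e^{−rT}·N(−d₂) − S·N(−d₁) = 255.212963 − 197.293157 = 57.919805
Δ = −N(−d₁) = -0.793872

price = 57.919805
Δ = -0.793872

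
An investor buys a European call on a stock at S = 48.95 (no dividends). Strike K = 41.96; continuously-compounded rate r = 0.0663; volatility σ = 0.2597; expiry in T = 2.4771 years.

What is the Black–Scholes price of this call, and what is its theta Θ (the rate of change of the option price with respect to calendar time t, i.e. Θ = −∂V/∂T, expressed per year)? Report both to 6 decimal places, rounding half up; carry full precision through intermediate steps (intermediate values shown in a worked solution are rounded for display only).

price = 15.448255
Θ = -2.686595

σ√T = 0.2597·√2.4771 = 0.408737
d₁ = (ln(S/K) + (r+σ²/2)T) / (σ√T) = (ln(48.95/41.96) + (0.0663+0.2597²/2)·2.4771) / 0.408737 = (0.154083 + 0.247765) / 0.408737 = 0.983144
d₂ = d₁ − σ√T = 0.983144 − 0.408737 = 0.574407
e^{−rT} = e^{−0.0663·2.4771} = 0.848545
N(d₁) = 0.837232,  N(d₂) = 0.717154
Call price V = S·N(d₁) − K·e^{−rT}·N(d₂) = 40.982495 − 25.534240 = 15.448255
φ(d₁) = (1/√(2π))·e^{−d₁²/2} = 0.246049
Θ = −S·φ(d₁)·σ/(2√T) − r·K·e^{−rT}·N(d₂) = −0.993675 − 1.692920 = -2.686595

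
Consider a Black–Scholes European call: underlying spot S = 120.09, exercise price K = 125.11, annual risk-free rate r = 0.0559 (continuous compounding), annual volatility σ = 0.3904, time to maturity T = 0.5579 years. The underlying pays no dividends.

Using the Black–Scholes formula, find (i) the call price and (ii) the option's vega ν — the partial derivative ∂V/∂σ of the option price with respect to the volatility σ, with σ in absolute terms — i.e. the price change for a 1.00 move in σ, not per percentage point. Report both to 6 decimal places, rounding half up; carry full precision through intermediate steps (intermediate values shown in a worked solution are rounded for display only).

σ√T = 0.3904·√0.5579 = 0.291600
d₁ = (ln(S/K) + (r+σ²/2)T) / (σ√T) = (ln(120.09/125.11) + (0.0559+0.3904²/2)·0.5579) / 0.291600 = (-0.040952 + 0.073702) / 0.291600 = 0.112312
d₂ = d₁ − σ√T = 0.112312 − 0.291600 = -0.179289
e^{−rT} = e^{−0.0559·0.5579} = 0.969295
N(d₁) = 0.544712,  N(d₂) = 0.428855
Call price V = S·N(d₁) − K·e^{−rT}·N(d₂) = 65.414443 − 52.006644 = 13.407798
φ(d₁) = (1/√(2π))·e^{−d₁²/2} = 0.396434
ν = S·φ(d₁)·√T = 35.559531

price = 13.407798
ν = 35.559531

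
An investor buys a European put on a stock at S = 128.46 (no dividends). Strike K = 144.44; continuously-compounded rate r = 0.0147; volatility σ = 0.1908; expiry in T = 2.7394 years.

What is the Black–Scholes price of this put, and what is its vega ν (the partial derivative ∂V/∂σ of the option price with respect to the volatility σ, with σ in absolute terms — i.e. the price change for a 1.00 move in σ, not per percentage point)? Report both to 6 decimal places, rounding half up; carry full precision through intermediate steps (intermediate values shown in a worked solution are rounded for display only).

price = 22.392406
ν = 84.509384

σ√T = 0.1908·√2.7394 = 0.315796
d₁ = (ln(S/K) + (r+σ²/2)T) / (σ√T) = (ln(128.46/144.44) + (0.0147+0.1908²/2)·2.7394) / 0.315796 = (-0.117247 + 0.090133) / 0.315796 = -0.085859
d₂ = d₁ − σ√T = -0.085859 − 0.315796 = -0.401655
e^{−rT} = e^{−0.0147·2.7394} = 0.960531
N(−d₁) = 0.534211,  N(−d₂) = 0.656031
Put price V = K·e^{−rT}·N(−d₂) − S·N(−d₁) = 91.017137 − 68.624731 = 22.392406
φ(d₁) = (1/√(2π))·e^{−d₁²/2} = 0.397475
ν = S·φ(d₁)·√T = 84.509384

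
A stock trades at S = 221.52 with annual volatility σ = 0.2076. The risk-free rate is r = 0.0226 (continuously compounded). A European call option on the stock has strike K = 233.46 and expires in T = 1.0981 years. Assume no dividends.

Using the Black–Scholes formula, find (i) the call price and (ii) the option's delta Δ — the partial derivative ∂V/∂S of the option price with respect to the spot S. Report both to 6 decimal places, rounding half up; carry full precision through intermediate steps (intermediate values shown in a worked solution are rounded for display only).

σ√T = 0.2076·√1.0981 = 0.217545
d₁ = (ln(S/K) + (r+σ²/2)T) / (σ√T) = (ln(221.52/233.46) + (0.0226+0.2076²/2)·1.0981) / 0.217545 = (-0.052498 + 0.048480) / 0.217545 = -0.018470
d₂ = d₁ − σ√T = -0.018470 − 0.217545 = -0.236014
e^{−rT} = e^{−0.0226·1.0981} = 0.975488
N(d₁) = 0.492632,  N(d₂) = 0.406711
Call price V = S·N(d₁) − K·e^{−rT}·N(d₂) = 109.127854 − 92.623299 = 16.504555
Δ = N(d₁) = 0.492632

price = 16.504555
Δ = 0.492632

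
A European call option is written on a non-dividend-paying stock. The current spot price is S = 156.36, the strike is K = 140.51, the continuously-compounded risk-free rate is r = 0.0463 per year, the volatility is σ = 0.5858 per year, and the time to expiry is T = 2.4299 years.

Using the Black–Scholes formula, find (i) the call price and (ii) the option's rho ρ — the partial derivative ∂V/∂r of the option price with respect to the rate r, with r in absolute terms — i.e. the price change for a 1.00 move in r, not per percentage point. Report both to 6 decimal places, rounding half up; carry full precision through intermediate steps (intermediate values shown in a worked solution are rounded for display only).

σ√T = 0.5858·√2.4299 = 0.913153
d₁ = (ln(S/K) + (r+σ²/2)T) / (σ√T) = (ln(156.36/140.51) + (0.0463+0.5858²/2)·2.4299) / 0.913153 = (0.106882 + 0.529429) / 0.913153 = 0.696828
d₂ = d₁ − σ√T = 0.696828 − 0.913153 = -0.216325
e^{−rT} = e^{−0.0463·2.4299} = 0.893593
N(d₁) = 0.757045,  N(d₂) = 0.414367
Call price V = S·N(d₁) − K·e^{−rT}·N(d₂) = 118.371542 − 52.027474 = 66.344068
ρ = K·T·e^{−rT}·N(d₂) = 126.421560

price = 66.344068
ρ = 126.421560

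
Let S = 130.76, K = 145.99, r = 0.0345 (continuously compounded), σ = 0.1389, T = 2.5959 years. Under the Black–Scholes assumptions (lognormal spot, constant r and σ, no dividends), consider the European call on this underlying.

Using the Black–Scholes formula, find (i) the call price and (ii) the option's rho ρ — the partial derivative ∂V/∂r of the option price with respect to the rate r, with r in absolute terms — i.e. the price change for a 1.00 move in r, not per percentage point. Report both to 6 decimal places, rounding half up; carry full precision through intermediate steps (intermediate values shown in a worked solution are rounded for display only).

price = 10.459166
ρ = 145.246763

σ√T = 0.1389·√2.5959 = 0.223793
d₁ = (ln(S/K) + (r+σ²/2)T) / (σ√T) = (ln(130.76/145.99) + (0.0345+0.1389²/2)·2.5959) / 0.223793 = (-0.110175 + 0.114600) / 0.223793 = 0.019776
d₂ = d₁ − σ√T = 0.019776 − 0.223793 = -0.204017
e^{−rT} = e^{−0.0345·2.5959} = 0.914335
N(d₁) = 0.507889,  N(d₂) = 0.419170
Call price V = S·N(d₁) − K·e^{−rT}·N(d₂) = 66.411538 − 55.952372 = 10.459166
ρ = K·T·e^{−rT}·N(d₂) = 145.246763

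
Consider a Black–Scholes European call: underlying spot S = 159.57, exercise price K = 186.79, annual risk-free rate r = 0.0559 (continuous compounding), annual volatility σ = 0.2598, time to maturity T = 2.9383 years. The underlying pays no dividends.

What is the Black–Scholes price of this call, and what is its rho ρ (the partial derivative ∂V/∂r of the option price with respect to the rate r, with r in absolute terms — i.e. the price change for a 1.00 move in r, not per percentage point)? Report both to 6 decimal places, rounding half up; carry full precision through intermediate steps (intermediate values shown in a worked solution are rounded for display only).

σ√T = 0.2598·√2.9383 = 0.445335
d₁ = (ln(S/K) + (r+σ²/2)T) / (σ√T) = (ln(159.57/186.79) + (0.0559+0.2598²/2)·2.9383) / 0.445335 = (-0.157502 + 0.263413) / 0.445335 = 0.237822
d₂ = d₁ − σ√T = 0.237822 − 0.445335 = -0.207514
e^{−rT} = e^{−0.0559·2.9383} = 0.848529
N(d₁) = 0.593990,  N(d₂) = 0.417804
Call price V = S·N(d₁) − K·e^{−rT}·N(d₂) = 94.783042 − 66.220636 = 28.562406
ρ = K·T·e^{−rT}·N(d₂) = 194.576094

price = 28.562406
ρ = 194.576094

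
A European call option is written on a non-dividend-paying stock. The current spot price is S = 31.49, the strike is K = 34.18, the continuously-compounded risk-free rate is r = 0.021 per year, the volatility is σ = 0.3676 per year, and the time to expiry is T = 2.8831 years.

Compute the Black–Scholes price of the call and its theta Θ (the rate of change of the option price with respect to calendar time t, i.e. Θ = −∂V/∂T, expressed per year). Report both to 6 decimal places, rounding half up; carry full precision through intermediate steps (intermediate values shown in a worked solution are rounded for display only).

σ√T = 0.3676·√2.8831 = 0.624174
d₁ = (ln(S/K) + (r+σ²/2)T) / (σ√T) = (ln(31.49/34.18) + (0.021+0.3676²/2)·2.8831) / 0.624174 = (-0.081971 + 0.255341) / 0.624174 = 0.277761
d₂ = d₁ − σ√T = 0.277761 − 0.624174 = -0.346413
e^{−rT} = e^{−0.021·2.8831} = 0.941251
N(d₁) = 0.609402,  N(d₂) = 0.364516
Call price V = S·N(d₁) − K·e^{−rT}·N(d₂) = 19.190066 − 11.727203 = 7.462863
φ(d₁) = (1/√(2π))·e^{−d₁²/2} = 0.383846
Θ = −S·φ(d₁)·σ/(2√T) − r·K·e^{−rT}·N(d₂) = −1.308414 − 0.246271 = -1.554686

price = 7.462863
Θ = -1.554686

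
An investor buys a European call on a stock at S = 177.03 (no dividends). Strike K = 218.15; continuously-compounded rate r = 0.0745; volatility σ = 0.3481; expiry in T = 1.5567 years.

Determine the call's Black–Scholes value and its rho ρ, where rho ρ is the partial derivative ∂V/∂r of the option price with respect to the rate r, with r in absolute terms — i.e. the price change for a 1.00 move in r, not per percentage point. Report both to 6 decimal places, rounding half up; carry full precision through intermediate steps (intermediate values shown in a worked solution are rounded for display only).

σ√T = 0.3481·√1.5567 = 0.434317
d₁ = (ln(S/K) + (r+σ²/2)T) / (σ√T) = (ln(177.03/218.15) + (0.0745+0.3481²/2)·1.5567) / 0.434317 = (-0.208864 + 0.210290) / 0.434317 = 0.003283
d₂ = d₁ − σ√T = 0.003283 − 0.434317 = -0.431033
e^{−rT} = e^{−0.0745·1.5567} = 0.890498
N(d₁) = 0.501310,  N(d₂) = 0.333222
Call price V = S·N(d₁) − K·e^{−rT}·N(d₂) = 88.746873 − 64.732439 = 24.014435
ρ = K·T·e^{−rT}·N(d₂) = 100.768987

price = 24.014435
ρ = 100.768987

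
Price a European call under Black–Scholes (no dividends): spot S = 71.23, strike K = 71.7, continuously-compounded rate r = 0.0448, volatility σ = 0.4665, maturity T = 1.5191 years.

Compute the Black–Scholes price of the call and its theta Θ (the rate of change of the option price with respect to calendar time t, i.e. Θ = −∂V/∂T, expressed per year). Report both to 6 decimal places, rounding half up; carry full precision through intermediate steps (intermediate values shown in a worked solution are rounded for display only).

σ√T = 0.4665·√1.5191 = 0.574970
d₁ = (ln(S/K) + (r+σ²/2)T) / (σ√T) = (ln(71.23/71.7) + (0.0448+0.4665²/2)·1.5191) / 0.574970 = (-0.006577 + 0.233351) / 0.574970 = 0.394410
d₂ = d₁ − σ√T = 0.394410 − 0.574970 = -0.180559
e^{−rT} = e^{−0.0448·1.5191} = 0.934208
N(d₁) = 0.653361,  N(d₂) = 0.428357
Call price V = S·N(d₁) − K·e^{−rT}·N(d₂) = 46.538903 − 28.692517 = 17.846386
φ(d₁) = (1/√(2π))·e^{−d₁²/2} = 0.369089
Θ = −S·φ(d₁)·σ/(2√T) − r·K·e^{−rT}·N(d₂) = −4.975333 − 1.285425 = -6.260758

price = 17.846386
Θ = -6.260758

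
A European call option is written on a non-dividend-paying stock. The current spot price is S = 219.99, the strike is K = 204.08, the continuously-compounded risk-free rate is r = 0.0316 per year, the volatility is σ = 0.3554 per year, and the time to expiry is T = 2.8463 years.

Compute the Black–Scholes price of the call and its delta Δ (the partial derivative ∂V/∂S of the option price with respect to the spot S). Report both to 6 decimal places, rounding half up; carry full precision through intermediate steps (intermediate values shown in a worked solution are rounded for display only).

σ√T = 0.3554·√2.8463 = 0.599595
d₁ = (ln(S/K) + (r+σ²/2)T) / (σ√T) = (ln(219.99/204.08) + (0.0316+0.3554²/2)·2.8463) / 0.599595 = (0.075070 + 0.269700) / 0.599595 = 0.575005
d₂ = d₁ − σ√T = 0.575005 − 0.599595 = -0.024590
e^{−rT} = e^{−0.0316·2.8463} = 0.913983
N(d₁) = 0.717356,  N(d₂) = 0.490191
Call price V = S·N(d₁) − K·e^{−rT}·N(d₂) = 157.811162 − 91.433246 = 66.377915
Δ = N(d₁) = 0.717356

price = 66.377915
Δ = 0.717356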